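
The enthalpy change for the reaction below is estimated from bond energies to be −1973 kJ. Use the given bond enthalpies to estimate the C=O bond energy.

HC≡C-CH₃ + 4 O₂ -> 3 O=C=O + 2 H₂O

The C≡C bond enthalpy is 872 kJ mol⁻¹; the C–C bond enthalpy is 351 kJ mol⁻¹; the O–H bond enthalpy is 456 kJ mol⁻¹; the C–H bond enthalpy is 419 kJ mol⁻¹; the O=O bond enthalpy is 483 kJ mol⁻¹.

Let D be the C=O bond energy.
Σ(broken) = 1×872 + 1×351 + 4×419 + 4×483 = 4831
Σ(formed) = 6×D + 4×456 = 1824 + 6D
ΔH = Σ(broken) − Σ(formed) = (4831) − (1824 + 6D) = +3007 − 6D
Setting this equal to −1973 kJ gives 6D = 4980, so D = 830 kJ/mol.

D(C=O) ≈ 830 kJ/mol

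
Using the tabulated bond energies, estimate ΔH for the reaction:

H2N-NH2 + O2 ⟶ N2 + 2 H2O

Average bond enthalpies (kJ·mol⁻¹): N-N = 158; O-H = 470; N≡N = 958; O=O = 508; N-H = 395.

ΔH ≈ −592 kJ

Bonds broken (reactants):
  N-H: 4 × 395 = 1580
  N-N: 1 × 158 = 158
  O=O: 1 × 508 = 508
  Σ(broken) = 2246 kJ
Bonds formed (products):
  N≡N: 1 × 958 = 958
  O-H: 4 × 470 = 1880
  Σ(formed) = 2838 kJ
ΔH = Σ(broken) − Σ(formed) = 2246 − 2838 = −592 kJ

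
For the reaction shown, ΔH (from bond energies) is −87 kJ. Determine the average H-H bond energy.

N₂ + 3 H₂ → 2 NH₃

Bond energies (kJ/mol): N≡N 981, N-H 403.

Let D be the H-H bond energy.
Σ(broken) = 3×D + 1×981 = 981 + 3D
Σ(formed) = 6×403 = 2418
ΔH = Σ(broken) − Σ(formed) = (981 + 3D) − (2418) = −1437 + 3D
Setting this equal to −87 kJ gives 3D = 1350, so D = 450 kJ/mol.

D(H-H) ≈ 450 kJ/mol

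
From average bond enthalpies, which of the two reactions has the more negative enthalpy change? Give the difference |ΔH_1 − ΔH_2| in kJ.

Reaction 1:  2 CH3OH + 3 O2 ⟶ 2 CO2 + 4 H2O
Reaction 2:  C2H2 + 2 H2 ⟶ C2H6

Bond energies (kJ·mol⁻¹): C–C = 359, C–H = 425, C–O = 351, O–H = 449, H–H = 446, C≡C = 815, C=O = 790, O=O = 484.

Reaction 1:
  Bonds broken (reactants):
    C–H: 6 × 425 = 2550
    C–O: 2 × 351 = 702
    O–H: 2 × 449 = 898
    O=O: 3 × 484 = 1452
    Σ(broken) = 5602 kJ
  Bonds formed (products):
    C=O: 4 × 790 = 3160
    O–H: 8 × 449 = 3592
    Σ(formed) = 6752 kJ
  ΔH_1 = 5602 − 6752 = −1150 kJ
Reaction 2:
  Bonds broken (reactants):
    C≡C: 1 × 815 = 815
    C–H: 2 × 425 = 850
    H–H: 2 × 446 = 892
    Σ(broken) = 2557 kJ
  Bonds formed (products):
    C–C: 1 × 359 = 359
    C–H: 6 × 425 = 2550
    Σ(formed) = 2909 kJ
  ΔH_2 = 2557 − 2909 = −352 kJ
ΔH_1 − ΔH_2 = −798 kJ, so reaction 1 has the more negative ΔH; |ΔH_1 − ΔH_2| = 798 kJ.

Reaction 1, by 798 kJ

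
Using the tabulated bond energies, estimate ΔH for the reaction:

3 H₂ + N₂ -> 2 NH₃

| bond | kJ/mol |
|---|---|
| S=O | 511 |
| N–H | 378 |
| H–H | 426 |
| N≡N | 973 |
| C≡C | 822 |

Bonds broken (reactants):
  H–H: 3 × 426 = 1278
  N≡N: 1 × 973 = 973
  Σ(broken) = 2251 kJ
Bonds formed (products):
  N–H: 6 × 378 = 2268
  Σ(formed) = 2268 kJ
ΔH = Σ(broken) − Σ(formed) = 2251 − 2268 = −17 kJ

ΔH ≈ −17 kJ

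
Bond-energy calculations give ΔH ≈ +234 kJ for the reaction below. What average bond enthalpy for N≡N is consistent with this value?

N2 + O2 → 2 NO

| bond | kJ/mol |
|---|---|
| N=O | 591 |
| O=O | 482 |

D(N≡N) ≈ 934 kJ/mol

Let D be the N≡N bond energy.
Σ(broken) = 1×D + 1×482 = 482 + D
Σ(formed) = 2×591 = 1182
ΔH = Σ(broken) − Σ(formed) = (482 + D) − (1182) = −700 + D
Setting this equal to +234 kJ gives D = 934 kJ/mol.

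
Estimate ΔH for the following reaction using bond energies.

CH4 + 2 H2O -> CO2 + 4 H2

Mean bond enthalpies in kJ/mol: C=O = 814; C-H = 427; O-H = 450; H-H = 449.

ΔH ≈ +84 kJ

Bonds broken (reactants):
  C-H: 4 × 427 = 1708
  O-H: 4 × 450 = 1800
  Σ(broken) = 3508 kJ
Bonds formed (products):
  C=O: 2 × 814 = 1628
  H-H: 4 × 449 = 1796
  Σ(formed) = 3424 kJ
ΔH = Σ(broken) − Σ(formed) = 3508 − 3424 = +84 kJ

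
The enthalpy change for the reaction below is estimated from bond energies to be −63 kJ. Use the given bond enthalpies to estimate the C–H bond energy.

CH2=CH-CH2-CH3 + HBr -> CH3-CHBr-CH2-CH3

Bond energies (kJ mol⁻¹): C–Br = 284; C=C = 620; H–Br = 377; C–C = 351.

Let D be the C–H bond energy.
Σ(broken) = 2×351 + 8×D + 1×620 + 1×377 = 1699 + 8D
Σ(formed) = 1×284 + 3×351 + 9×D = 1337 + 9D
ΔH = Σ(broken) − Σ(formed) = (1699 + 8D) − (1337 + 9D) = +362 − D
Setting this equal to −63 kJ gives D = 425 kJ/mol.

D(C–H) ≈ 425 kJ/mol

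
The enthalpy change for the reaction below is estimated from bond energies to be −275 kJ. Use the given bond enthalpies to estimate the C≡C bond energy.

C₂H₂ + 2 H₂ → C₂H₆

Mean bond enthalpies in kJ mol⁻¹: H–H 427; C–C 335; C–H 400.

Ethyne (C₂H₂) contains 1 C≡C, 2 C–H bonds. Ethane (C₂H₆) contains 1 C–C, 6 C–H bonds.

D(C≡C) ≈ 806 kJ/mol

Let D be the C≡C bond energy.
Σ(broken) = 1×D + 2×400 + 2×427 = 1654 + D
Σ(formed) = 1×335 + 6×400 = 2735
ΔH = Σ(broken) − Σ(formed) = (1654 + D) − (2735) = −1081 + D
Setting this equal to −275 kJ gives D = 806 kJ/mol.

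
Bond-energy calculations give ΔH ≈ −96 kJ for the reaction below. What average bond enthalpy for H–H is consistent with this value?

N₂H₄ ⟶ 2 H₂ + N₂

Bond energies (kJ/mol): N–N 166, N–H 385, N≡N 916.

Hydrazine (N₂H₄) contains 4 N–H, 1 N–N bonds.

D(H–H) ≈ 443 kJ/mol

Let D be the H–H bond energy.
Σ(broken) = 4×385 + 1×166 = 1706
Σ(formed) = 2×D + 1×916 = 916 + 2D
ΔH = Σ(broken) − Σ(formed) = (1706) − (916 + 2D) = +790 − 2D
Setting this equal to −96 kJ gives 2D = 886, so D = 443 kJ/mol.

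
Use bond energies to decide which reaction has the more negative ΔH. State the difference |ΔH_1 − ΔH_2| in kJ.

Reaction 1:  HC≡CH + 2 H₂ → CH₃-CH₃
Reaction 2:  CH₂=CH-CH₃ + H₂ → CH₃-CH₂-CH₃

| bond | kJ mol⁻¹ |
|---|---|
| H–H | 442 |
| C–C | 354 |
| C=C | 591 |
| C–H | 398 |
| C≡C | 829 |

Reaction 1, by 116 kJ

Reaction 1:
  Bonds broken (reactants):
    C≡C: 1 × 829 = 829
    C–H: 2 × 398 = 796
    H–H: 2 × 442 = 884
    Σ(broken) = 2509 kJ
  Bonds formed (products):
    C–C: 1 × 354 = 354
    C–H: 6 × 398 = 2388
    Σ(formed) = 2742 kJ
  ΔH_1 = 2509 − 2742 = −233 kJ
Reaction 2:
  Bonds broken (reactants):
    C–C: 1 × 354 = 354
    C–H: 6 × 398 = 2388
    C=C: 1 × 591 = 591
    H–H: 1 × 442 = 442
    Σ(broken) = 3775 kJ
  Bonds formed (products):
    C–C: 2 × 354 = 708
    C–H: 8 × 398 = 3184
    Σ(formed) = 3892 kJ
  ΔH_2 = 3775 − 3892 = −117 kJ
ΔH_1 − ΔH_2 = −116 kJ, so reaction 1 has the more negative ΔH; |ΔH_1 − ΔH_2| = 116 kJ.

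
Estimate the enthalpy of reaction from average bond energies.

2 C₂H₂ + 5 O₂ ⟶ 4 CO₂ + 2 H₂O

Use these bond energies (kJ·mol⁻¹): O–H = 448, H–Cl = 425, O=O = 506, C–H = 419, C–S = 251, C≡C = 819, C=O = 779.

Bonds broken (reactants):
  C≡C: 2 × 819 = 1638
  C–H: 4 × 419 = 1676
  O=O: 5 × 506 = 2530
  Σ(broken) = 5844 kJ
Bonds formed (products):
  C=O: 8 × 779 = 6232
  O–H: 4 × 448 = 1792
  Σ(formed) = 8024 kJ
ΔH = Σ(broken) − Σ(formed) = 5844 − 8024 = −2180 kJ

ΔH ≈ −2180 kJ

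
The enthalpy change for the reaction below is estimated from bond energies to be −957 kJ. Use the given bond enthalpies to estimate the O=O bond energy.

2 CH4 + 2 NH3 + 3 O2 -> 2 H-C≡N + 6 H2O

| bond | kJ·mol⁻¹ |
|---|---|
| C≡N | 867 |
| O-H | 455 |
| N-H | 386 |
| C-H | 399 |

D(O=O) ≈ 509 kJ/mol

Let D be the O=O bond energy.
Σ(broken) = 8×399 + 6×386 + 3×D = 5508 + 3D
Σ(formed) = 2×867 + 2×399 + 12×455 = 7992
ΔH = Σ(broken) − Σ(formed) = (5508 + 3D) − (7992) = −2484 + 3D
Setting this equal to −957 kJ gives 3D = 1527, so D = 509 kJ/mol.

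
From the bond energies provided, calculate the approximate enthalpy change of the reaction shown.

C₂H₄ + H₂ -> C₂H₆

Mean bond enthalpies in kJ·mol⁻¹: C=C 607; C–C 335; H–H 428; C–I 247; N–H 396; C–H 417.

Bonds broken (reactants):
  C–H: 4 × 417 = 1668
  C=C: 1 × 607 = 607
  H–H: 1 × 428 = 428
  Σ(broken) = 2703 kJ
Bonds formed (products):
  C–C: 1 × 335 = 335
  C–H: 6 × 417 = 2502
  Σ(formed) = 2837 kJ
ΔH = Σ(broken) − Σ(formed) = 2703 − 2837 = −134 kJ

ΔH ≈ −134 kJ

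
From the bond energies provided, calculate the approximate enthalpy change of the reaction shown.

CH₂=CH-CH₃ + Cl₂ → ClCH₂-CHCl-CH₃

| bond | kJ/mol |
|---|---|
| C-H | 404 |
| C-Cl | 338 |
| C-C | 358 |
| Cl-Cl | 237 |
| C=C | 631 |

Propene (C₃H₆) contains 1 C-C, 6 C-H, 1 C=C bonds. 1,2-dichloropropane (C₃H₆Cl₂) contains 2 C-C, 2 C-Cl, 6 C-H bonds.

ΔH ≈ −166 kJ

Bonds broken (reactants):
  C-C: 1 × 358 = 358
  C-H: 6 × 404 = 2424
  C=C: 1 × 631 = 631
  Cl-Cl: 1 × 237 = 237
  Σ(broken) = 3650 kJ
Bonds formed (products):
  C-C: 2 × 358 = 716
  C-Cl: 2 × 338 = 676
  C-H: 6 × 404 = 2424
  Σ(formed) = 3816 kJ
ΔH = Σ(broken) − Σ(formed) = 3650 − 3816 = −166 kJ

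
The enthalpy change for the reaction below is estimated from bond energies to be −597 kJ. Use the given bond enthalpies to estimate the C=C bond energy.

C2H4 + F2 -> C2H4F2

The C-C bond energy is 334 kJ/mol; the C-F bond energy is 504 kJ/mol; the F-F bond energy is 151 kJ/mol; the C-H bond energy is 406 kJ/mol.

Let D be the C=C bond energy.
Σ(broken) = 4×406 + 1×D + 1×151 = 1775 + D
Σ(formed) = 1×334 + 2×504 + 4×406 = 2966
ΔH = Σ(broken) − Σ(formed) = (1775 + D) − (2966) = −1191 + D
Setting this equal to −597 kJ gives D = 594 kJ/mol.

D(C=C) ≈ 594 kJ/mol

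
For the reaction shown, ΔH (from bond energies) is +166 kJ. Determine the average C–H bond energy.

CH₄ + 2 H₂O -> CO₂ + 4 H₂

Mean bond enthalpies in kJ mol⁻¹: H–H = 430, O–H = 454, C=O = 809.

Let D be the C–H bond energy.
Σ(broken) = 4×D + 4×454 = 1816 + 4D
Σ(formed) = 2×809 + 4×430 = 3338
ΔH = Σ(broken) − Σ(formed) = (1816 + 4D) − (3338) = −1522 + 4D
Setting this equal to +166 kJ gives 4D = 1688, so D = 422 kJ/mol.

D(C–H) ≈ 422 kJ/mol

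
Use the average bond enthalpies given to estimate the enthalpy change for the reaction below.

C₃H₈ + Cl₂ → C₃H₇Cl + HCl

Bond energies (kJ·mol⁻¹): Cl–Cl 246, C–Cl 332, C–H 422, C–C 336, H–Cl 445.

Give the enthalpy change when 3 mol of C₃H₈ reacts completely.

Bonds broken (reactants):
  C–C: 2 × 336 = 672
  C–H: 8 × 422 = 3376
  Cl–Cl: 1 × 246 = 246
  Σ(broken) = 4294 kJ
Bonds formed (products):
  C–C: 2 × 336 = 672
  C–Cl: 1 × 332 = 332
  C–H: 7 × 422 = 2954
  H–Cl: 1 × 445 = 445
  Σ(formed) = 4403 kJ
ΔH = Σ(broken) − Σ(formed) = 4294 − 4403 = −109 kJ
For 3× the reaction as written: 3 × (−109) = −327 kJ

ΔH = −327 kJ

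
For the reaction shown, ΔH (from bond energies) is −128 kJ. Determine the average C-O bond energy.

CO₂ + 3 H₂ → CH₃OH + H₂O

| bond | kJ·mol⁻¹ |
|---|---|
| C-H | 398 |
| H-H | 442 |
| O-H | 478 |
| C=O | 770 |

Let D be the C-O bond energy.
Σ(broken) = 2×770 + 3×442 = 2866
Σ(formed) = 3×398 + 1×D + 3×478 = 2628 + D
ΔH = Σ(broken) − Σ(formed) = (2866) − (2628 + D) = +238 − D
Setting this equal to −128 kJ gives D = 366 kJ/mol.

D(C-O) ≈ 366 kJ/mol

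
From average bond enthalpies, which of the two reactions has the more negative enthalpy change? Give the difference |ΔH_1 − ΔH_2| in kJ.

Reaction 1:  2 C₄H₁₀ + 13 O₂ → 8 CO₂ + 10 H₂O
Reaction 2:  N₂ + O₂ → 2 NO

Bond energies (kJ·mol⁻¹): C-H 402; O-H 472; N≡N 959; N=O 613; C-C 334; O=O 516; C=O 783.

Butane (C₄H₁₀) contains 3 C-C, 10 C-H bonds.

Reaction 1:
  Bonds broken (reactants):
    C-C: 6 × 334 = 2004
    C-H: 20 × 402 = 8040
    O=O: 13 × 516 = 6708
    Σ(broken) = 16752 kJ
  Bonds formed (products):
    C=O: 16 × 783 = 12528
    O-H: 20 × 472 = 9440
    Σ(formed) = 21968 kJ
  ΔH_1 = 16752 − 21968 = −5216 kJ
Reaction 2:
  Bonds broken (reactants):
    N≡N: 1 × 959 = 959
    O=O: 1 × 516 = 516
    Σ(broken) = 1475 kJ
  Bonds formed (products):
    N=O: 2 × 613 = 1226
    Σ(formed) = 1226 kJ
  ΔH_2 = 1475 − 1226 = +249 kJ
ΔH_1 − ΔH_2 = −5465 kJ, so reaction 1 has the more negative ΔH; |ΔH_1 − ΔH_2| = 5465 kJ.

Reaction 1, by 5465 kJ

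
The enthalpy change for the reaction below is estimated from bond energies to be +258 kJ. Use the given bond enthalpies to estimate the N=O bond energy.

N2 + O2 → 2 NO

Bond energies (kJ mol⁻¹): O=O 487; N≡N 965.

Let D be the N=O bond energy.
Σ(broken) = 1×965 + 1×487 = 1452
Σ(formed) = 2×D = 2D
ΔH = Σ(broken) − Σ(formed) = (1452) − (2D) = +1452 − 2D
Setting this equal to +258 kJ gives 2D = 1194, so D = 597 kJ/mol.

D(N=O) ≈ 597 kJ/mol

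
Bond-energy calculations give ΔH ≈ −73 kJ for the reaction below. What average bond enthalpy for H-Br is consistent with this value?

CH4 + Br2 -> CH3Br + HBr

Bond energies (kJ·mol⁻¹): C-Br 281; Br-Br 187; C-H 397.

Let D be the H-Br bond energy.
Σ(broken) = 1×187 + 4×397 = 1775
Σ(formed) = 1×281 + 3×397 + 1×D = 1472 + D
ΔH = Σ(broken) − Σ(formed) = (1775) − (1472 + D) = +303 − D
Setting this equal to −73 kJ gives D = 376 kJ/mol.

D(H-Br) ≈ 376 kJ/mol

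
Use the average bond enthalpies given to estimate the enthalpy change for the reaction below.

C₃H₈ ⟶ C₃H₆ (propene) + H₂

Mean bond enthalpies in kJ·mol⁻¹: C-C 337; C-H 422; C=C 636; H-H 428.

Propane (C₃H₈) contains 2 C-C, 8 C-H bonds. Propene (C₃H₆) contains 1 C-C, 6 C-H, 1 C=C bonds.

Bonds broken (reactants):
  C-C: 2 × 337 = 674
  C-H: 8 × 422 = 3376
  Σ(broken) = 4050 kJ
Bonds formed (products):
  C-C: 1 × 337 = 337
  C-H: 6 × 422 = 2532
  C=C: 1 × 636 = 636
  H-H: 1 × 428 = 428
  Σ(formed) = 3933 kJ
ΔH = Σ(broken) − Σ(formed) = 4050 − 3933 = +117 kJ

ΔH ≈ +117 kJ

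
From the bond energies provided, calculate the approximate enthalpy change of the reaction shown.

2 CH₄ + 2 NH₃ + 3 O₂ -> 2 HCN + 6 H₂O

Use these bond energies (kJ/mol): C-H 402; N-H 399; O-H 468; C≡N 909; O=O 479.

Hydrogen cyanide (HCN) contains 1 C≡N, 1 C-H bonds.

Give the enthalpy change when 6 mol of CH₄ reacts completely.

Bonds broken (reactants):
  C-H: 8 × 402 = 3216
  N-H: 6 × 399 = 2394
  O=O: 3 × 479 = 1437
  Σ(broken) = 7047 kJ
Bonds formed (products):
  C≡N: 2 × 909 = 1818
  C-H: 2 × 402 = 804
  O-H: 12 × 468 = 5616
  Σ(formed) = 8238 kJ
ΔH = Σ(broken) − Σ(formed) = 7047 − 8238 = −1191 kJ
For 3× the reaction as written: 3 × (−1191) = −3573 kJ

ΔH = −3573 kJ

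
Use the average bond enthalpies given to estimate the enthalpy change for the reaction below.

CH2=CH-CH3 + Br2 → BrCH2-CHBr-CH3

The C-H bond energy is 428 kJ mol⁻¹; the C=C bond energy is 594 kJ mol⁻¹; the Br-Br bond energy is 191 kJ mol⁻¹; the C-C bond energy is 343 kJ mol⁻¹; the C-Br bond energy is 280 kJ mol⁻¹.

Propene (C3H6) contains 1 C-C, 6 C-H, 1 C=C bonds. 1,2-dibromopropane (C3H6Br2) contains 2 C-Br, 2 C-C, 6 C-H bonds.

Bonds broken (reactants):
  Br-Br: 1 × 191 = 191
  C-C: 1 × 343 = 343
  C-H: 6 × 428 = 2568
  C=C: 1 × 594 = 594
  Σ(broken) = 3696 kJ
Bonds formed (products):
  C-Br: 2 × 280 = 560
  C-C: 2 × 343 = 686
  C-H: 6 × 428 = 2568
  Σ(formed) = 3814 kJ
ΔH = Σ(broken) − Σ(formed) = 3696 − 3814 = −118 kJ

ΔH ≈ −118 kJ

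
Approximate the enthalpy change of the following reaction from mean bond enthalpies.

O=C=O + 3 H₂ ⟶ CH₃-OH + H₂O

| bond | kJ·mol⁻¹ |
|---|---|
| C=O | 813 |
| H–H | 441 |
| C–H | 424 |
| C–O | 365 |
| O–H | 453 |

Bonds broken (reactants):
  C=O: 2 × 813 = 1626
  H–H: 3 × 441 = 1323
  Σ(broken) = 2949 kJ
Bonds formed (products):
  C–H: 3 × 424 = 1272
  C–O: 1 × 365 = 365
  O–H: 3 × 453 = 1359
  Σ(formed) = 2996 kJ
ΔH = Σ(broken) − Σ(formed) = 2949 − 2996 = −47 kJ

ΔH ≈ −47 kJ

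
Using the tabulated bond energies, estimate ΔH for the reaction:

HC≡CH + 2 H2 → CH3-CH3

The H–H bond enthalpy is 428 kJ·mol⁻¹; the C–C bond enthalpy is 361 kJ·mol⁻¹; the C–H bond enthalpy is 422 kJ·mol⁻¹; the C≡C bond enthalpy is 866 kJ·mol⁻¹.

ΔH ≈ −327 kJ

Bonds broken (reactants):
  C≡C: 1 × 866 = 866
  C–H: 2 × 422 = 844
  H–H: 2 × 428 = 856
  Σ(broken) = 2566 kJ
Bonds formed (products):
  C–C: 1 × 361 = 361
  C–H: 6 × 422 = 2532
  Σ(formed) = 2893 kJ
ΔH = Σ(broken) − Σ(formed) = 2566 − 2893 = −327 kJ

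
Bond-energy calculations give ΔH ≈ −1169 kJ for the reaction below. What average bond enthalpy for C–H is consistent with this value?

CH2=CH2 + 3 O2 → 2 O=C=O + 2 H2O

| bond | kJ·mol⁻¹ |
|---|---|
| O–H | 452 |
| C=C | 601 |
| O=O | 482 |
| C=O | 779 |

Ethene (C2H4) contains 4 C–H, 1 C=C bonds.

Let D be the C–H bond energy.
Σ(broken) = 4×D + 1×601 + 3×482 = 2047 + 4D
Σ(formed) = 4×779 + 4×452 = 4924
ΔH = Σ(broken) − Σ(formed) = (2047 + 4D) − (4924) = −2877 + 4D
Setting this equal to −1169 kJ gives 4D = 1708, so D = 427 kJ/mol.

D(C–H) ≈ 427 kJ/mol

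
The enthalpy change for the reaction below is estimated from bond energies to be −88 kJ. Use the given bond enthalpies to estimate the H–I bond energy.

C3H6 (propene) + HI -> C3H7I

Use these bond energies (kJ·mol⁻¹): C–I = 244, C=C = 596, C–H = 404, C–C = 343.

D(H–I) ≈ 307 kJ/mol

Let D be the H–I bond energy.
Σ(broken) = 1×343 + 6×404 + 1×596 + 1×D = 3363 + D
Σ(formed) = 2×343 + 7×404 + 1×244 = 3758
ΔH = Σ(broken) − Σ(formed) = (3363 + D) − (3758) = −395 + D
Setting this equal to −88 kJ gives D = 307 kJ/mol.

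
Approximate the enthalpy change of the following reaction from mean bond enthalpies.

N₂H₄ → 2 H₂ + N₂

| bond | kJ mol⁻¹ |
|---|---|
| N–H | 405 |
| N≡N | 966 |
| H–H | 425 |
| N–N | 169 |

ΔH ≈ −27 kJ

Bonds broken (reactants):
  N–H: 4 × 405 = 1620
  N–N: 1 × 169 = 169
  Σ(broken) = 1789 kJ
Bonds formed (products):
  H–H: 2 × 425 = 850
  N≡N: 1 × 966 = 966
  Σ(formed) = 1816 kJ
ΔH = Σ(broken) − Σ(formed) = 1789 − 1816 = −27 kJ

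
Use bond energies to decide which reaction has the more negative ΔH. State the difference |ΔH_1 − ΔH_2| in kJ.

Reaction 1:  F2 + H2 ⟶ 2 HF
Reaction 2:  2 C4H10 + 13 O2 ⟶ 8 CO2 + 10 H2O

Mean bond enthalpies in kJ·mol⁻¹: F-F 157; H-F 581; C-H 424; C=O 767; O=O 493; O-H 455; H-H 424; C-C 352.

Reaction 1:
  Bonds broken (reactants):
    F-F: 1 × 157 = 157
    H-H: 1 × 424 = 424
    Σ(broken) = 581 kJ
  Bonds formed (products):
    H-F: 2 × 581 = 1162
    Σ(formed) = 1162 kJ
  ΔH_1 = 581 − 1162 = −581 kJ
Reaction 2:
  Bonds broken (reactants):
    C-C: 6 × 352 = 2112
    C-H: 20 × 424 = 8480
    O=O: 13 × 493 = 6409
    Σ(broken) = 17001 kJ
  Bonds formed (products):
    C=O: 16 × 767 = 12272
    O-H: 20 × 455 = 9100
    Σ(formed) = 21372 kJ
  ΔH_2 = 17001 − 21372 = −4371 kJ
ΔH_1 − ΔH_2 = +3790 kJ, so reaction 2 has the more negative ΔH; |ΔH_1 − ΔH_2| = 3790 kJ.

Reaction 2, by 3790 kJ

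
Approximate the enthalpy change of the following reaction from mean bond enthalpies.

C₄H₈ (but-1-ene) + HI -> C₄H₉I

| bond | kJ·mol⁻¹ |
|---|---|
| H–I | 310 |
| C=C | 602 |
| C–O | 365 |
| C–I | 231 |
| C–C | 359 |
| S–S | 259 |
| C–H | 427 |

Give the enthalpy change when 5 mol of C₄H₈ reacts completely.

ΔH = −525 kJ

Bonds broken (reactants):
  C–C: 2 × 359 = 718
  C–H: 8 × 427 = 3416
  C=C: 1 × 602 = 602
  H–I: 1 × 310 = 310
  Σ(broken) = 5046 kJ
Bonds formed (products):
  C–C: 3 × 359 = 1077
  C–H: 9 × 427 = 3843
  C–I: 1 × 231 = 231
  Σ(formed) = 5151 kJ
ΔH = Σ(broken) − Σ(formed) = 5046 − 5151 = −105 kJ
For 5× the reaction as written: 5 × (−105) = −525 kJ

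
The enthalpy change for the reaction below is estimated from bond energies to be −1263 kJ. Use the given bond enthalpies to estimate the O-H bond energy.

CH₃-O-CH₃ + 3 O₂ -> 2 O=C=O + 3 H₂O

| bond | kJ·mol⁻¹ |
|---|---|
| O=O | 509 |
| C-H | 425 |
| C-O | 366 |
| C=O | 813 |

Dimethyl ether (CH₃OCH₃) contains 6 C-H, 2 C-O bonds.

D(O-H) ≈ 470 kJ/mol

Let D be the O-H bond energy.
Σ(broken) = 6×425 + 2×366 + 3×509 = 4809
Σ(formed) = 4×813 + 6×D = 3252 + 6D
ΔH = Σ(broken) − Σ(formed) = (4809) − (3252 + 6D) = +1557 − 6D
Setting this equal to −1263 kJ gives 6D = 2820, so D = 470 kJ/mol.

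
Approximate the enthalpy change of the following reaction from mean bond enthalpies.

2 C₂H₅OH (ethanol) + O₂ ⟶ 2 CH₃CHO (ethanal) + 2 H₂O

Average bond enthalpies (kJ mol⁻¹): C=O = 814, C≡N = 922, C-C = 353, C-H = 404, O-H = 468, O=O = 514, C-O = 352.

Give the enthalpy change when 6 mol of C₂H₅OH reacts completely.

Bonds broken (reactants):
  C-C: 2 × 353 = 706
  C-H: 10 × 404 = 4040
  C-O: 2 × 352 = 704
  O-H: 2 × 468 = 936
  O=O: 1 × 514 = 514
  Σ(broken) = 6900 kJ
Bonds formed (products):
  C-C: 2 × 353 = 706
  C-H: 8 × 404 = 3232
  C=O: 2 × 814 = 1628
  O-H: 4 × 468 = 1872
  Σ(formed) = 7438 kJ
ΔH = Σ(broken) − Σ(formed) = 6900 − 7438 = −538 kJ
For 3× the reaction as written: 3 × (−538) = −1614 kJ

ΔH = −1614 kJ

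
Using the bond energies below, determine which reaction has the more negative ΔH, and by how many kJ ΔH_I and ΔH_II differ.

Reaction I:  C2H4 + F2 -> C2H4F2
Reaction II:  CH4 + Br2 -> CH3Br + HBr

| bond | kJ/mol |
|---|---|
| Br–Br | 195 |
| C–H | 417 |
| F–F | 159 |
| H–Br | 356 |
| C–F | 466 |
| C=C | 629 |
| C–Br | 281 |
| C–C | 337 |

Reaction I, by 456 kJ

Reaction I:
  Bonds broken (reactants):
    C–H: 4 × 417 = 1668
    C=C: 1 × 629 = 629
    F–F: 1 × 159 = 159
    Σ(broken) = 2456 kJ
  Bonds formed (products):
    C–C: 1 × 337 = 337
    C–F: 2 × 466 = 932
    C–H: 4 × 417 = 1668
    Σ(formed) = 2937 kJ
  ΔH_I = 2456 − 2937 = −481 kJ
Reaction II:
  Bonds broken (reactants):
    Br–Br: 1 × 195 = 195
    C–H: 4 × 417 = 1668
    Σ(broken) = 1863 kJ
  Bonds formed (products):
    C–Br: 1 × 281 = 281
    C–H: 3 × 417 = 1251
    H–Br: 1 × 356 = 356
    Σ(formed) = 1888 kJ
  ΔH_II = 1863 − 1888 = −25 kJ
ΔH_I − ΔH_II = −456 kJ, so reaction I has the more negative ΔH; |ΔH_I − ΔH_II| = 456 kJ.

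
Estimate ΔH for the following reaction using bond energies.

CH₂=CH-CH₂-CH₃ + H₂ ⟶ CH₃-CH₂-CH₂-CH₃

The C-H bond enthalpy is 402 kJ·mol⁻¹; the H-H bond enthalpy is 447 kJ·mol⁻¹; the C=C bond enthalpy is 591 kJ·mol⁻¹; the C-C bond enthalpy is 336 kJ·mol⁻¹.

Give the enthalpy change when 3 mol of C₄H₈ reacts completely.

ΔH = −306 kJ

Bonds broken (reactants):
  C-C: 2 × 336 = 672
  C-H: 8 × 402 = 3216
  C=C: 1 × 591 = 591
  H-H: 1 × 447 = 447
  Σ(broken) = 4926 kJ
Bonds formed (products):
  C-C: 3 × 336 = 1008
  C-H: 10 × 402 = 4020
  Σ(formed) = 5028 kJ
ΔH = Σ(broken) − Σ(formed) = 4926 − 5028 = −102 kJ
For 3× the reaction as written: 3 × (−102) = −306 kJ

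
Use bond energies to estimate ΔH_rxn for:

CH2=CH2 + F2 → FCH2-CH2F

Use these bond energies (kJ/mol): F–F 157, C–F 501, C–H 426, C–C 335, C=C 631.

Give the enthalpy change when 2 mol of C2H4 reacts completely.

Bonds broken (reactants):
  C–H: 4 × 426 = 1704
  C=C: 1 × 631 = 631
  F–F: 1 × 157 = 157
  Σ(broken) = 2492 kJ
Bonds formed (products):
  C–C: 1 × 335 = 335
  C–F: 2 × 501 = 1002
  C–H: 4 × 426 = 1704
  Σ(formed) = 3041 kJ
ΔH = Σ(broken) − Σ(formed) = 2492 − 3041 = −549 kJ
For 2× the reaction as written: 2 × (−549) = −1098 kJ

ΔH = −1098 kJ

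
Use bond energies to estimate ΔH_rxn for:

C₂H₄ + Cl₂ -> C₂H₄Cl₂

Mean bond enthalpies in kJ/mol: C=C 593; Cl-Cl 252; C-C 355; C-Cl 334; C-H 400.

Bonds broken (reactants):
  C-H: 4 × 400 = 1600
  C=C: 1 × 593 = 593
  Cl-Cl: 1 × 252 = 252
  Σ(broken) = 2445 kJ
Bonds formed (products):
  C-C: 1 × 355 = 355
  C-Cl: 2 × 334 = 668
  C-H: 4 × 400 = 1600
  Σ(formed) = 2623 kJ
ΔH = Σ(broken) − Σ(formed) = 2445 − 2623 = −178 kJ

ΔH ≈ −178 kJ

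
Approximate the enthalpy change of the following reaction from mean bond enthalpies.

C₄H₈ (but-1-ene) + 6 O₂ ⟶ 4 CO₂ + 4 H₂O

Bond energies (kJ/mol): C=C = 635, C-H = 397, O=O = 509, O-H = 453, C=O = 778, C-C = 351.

Bonds broken (reactants):
  C-C: 2 × 351 = 702
  C-H: 8 × 397 = 3176
  C=C: 1 × 635 = 635
  O=O: 6 × 509 = 3054
  Σ(broken) = 7567 kJ
Bonds formed (products):
  C=O: 8 × 778 = 6224
  O-H: 8 × 453 = 3624
  Σ(formed) = 9848 kJ
ΔH = Σ(broken) − Σ(formed) = 7567 − 9848 = −2281 kJ

ΔH ≈ −2281 kJ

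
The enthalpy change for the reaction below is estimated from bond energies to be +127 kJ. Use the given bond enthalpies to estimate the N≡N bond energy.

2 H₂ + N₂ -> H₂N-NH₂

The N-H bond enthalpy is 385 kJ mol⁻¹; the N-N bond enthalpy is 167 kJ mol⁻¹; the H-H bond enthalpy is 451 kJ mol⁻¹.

Let D be the N≡N bond energy.
Σ(broken) = 2×451 + 1×D = 902 + D
Σ(formed) = 4×385 + 1×167 = 1707
ΔH = Σ(broken) − Σ(formed) = (902 + D) − (1707) = −805 + D
Setting this equal to +127 kJ gives D = 932 kJ/mol.

D(N≡N) ≈ 932 kJ/mol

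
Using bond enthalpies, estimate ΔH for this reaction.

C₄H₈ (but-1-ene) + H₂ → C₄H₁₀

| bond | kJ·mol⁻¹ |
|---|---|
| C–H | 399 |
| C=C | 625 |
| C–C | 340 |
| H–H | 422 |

Bonds broken (reactants):
  C–C: 2 × 340 = 680
  C–H: 8 × 399 = 3192
  C=C: 1 × 625 = 625
  H–H: 1 × 422 = 422
  Σ(broken) = 4919 kJ
Bonds formed (products):
  C–C: 3 × 340 = 1020
  C–H: 10 × 399 = 3990
  Σ(formed) = 5010 kJ
ΔH = Σ(broken) − Σ(formed) = 4919 − 5010 = −91 kJ

ΔH ≈ −91 kJ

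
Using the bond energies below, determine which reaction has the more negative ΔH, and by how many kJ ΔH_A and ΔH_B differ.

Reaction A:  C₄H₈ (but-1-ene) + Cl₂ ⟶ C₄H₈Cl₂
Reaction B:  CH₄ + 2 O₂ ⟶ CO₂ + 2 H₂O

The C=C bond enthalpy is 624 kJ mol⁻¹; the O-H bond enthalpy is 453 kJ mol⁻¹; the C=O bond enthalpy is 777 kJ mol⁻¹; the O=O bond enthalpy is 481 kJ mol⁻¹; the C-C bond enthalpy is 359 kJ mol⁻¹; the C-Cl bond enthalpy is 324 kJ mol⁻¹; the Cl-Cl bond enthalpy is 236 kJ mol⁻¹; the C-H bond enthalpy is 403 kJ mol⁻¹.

Reaction A:
  Bonds broken (reactants):
    C-C: 2 × 359 = 718
    C-H: 8 × 403 = 3224
    C=C: 1 × 624 = 624
    Cl-Cl: 1 × 236 = 236
    Σ(broken) = 4802 kJ
  Bonds formed (products):
    C-C: 3 × 359 = 1077
    C-Cl: 2 × 324 = 648
    C-H: 8 × 403 = 3224
    Σ(formed) = 4949 kJ
  ΔH_A = 4802 − 4949 = −147 kJ
Reaction B:
  Bonds broken (reactants):
    C-H: 4 × 403 = 1612
    O=O: 2 × 481 = 962
    Σ(broken) = 2574 kJ
  Bonds formed (products):
    C=O: 2 × 777 = 1554
    O-H: 4 × 453 = 1812
    Σ(formed) = 3366 kJ
  ΔH_B = 2574 − 3366 = −792 kJ
ΔH_A − ΔH_B = +645 kJ, so reaction B has the more negative ΔH; |ΔH_A − ΔH_B| = 645 kJ.

Reaction B, by 645 kJ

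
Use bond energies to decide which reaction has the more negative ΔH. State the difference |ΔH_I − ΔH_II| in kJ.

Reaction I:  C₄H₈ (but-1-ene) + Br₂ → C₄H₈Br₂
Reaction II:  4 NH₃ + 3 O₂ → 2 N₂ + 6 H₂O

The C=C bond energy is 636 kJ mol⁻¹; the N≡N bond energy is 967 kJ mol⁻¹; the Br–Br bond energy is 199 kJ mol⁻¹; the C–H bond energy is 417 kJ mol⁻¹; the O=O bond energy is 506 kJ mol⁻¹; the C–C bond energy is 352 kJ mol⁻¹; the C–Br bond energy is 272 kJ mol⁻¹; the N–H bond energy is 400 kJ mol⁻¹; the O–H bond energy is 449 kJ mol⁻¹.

Reaction II, by 943 kJ

Reaction I:
  Bonds broken (reactants):
    Br–Br: 1 × 199 = 199
    C–C: 2 × 352 = 704
    C–H: 8 × 417 = 3336
    C=C: 1 × 636 = 636
    Σ(broken) = 4875 kJ
  Bonds formed (products):
    C–Br: 2 × 272 = 544
    C–C: 3 × 352 = 1056
    C–H: 8 × 417 = 3336
    Σ(formed) = 4936 kJ
  ΔH_I = 4875 − 4936 = −61 kJ
Reaction II:
  Bonds broken (reactants):
    N–H: 12 × 400 = 4800
    O=O: 3 × 506 = 1518
    Σ(broken) = 6318 kJ
  Bonds formed (products):
    N≡N: 2 × 967 = 1934
    O–H: 12 × 449 = 5388
    Σ(formed) = 7322 kJ
  ΔH_II = 6318 − 7322 = −1004 kJ
ΔH_I − ΔH_II = +943 kJ, so reaction II has the more negative ΔH; |ΔH_I − ΔH_II| = 943 kJ.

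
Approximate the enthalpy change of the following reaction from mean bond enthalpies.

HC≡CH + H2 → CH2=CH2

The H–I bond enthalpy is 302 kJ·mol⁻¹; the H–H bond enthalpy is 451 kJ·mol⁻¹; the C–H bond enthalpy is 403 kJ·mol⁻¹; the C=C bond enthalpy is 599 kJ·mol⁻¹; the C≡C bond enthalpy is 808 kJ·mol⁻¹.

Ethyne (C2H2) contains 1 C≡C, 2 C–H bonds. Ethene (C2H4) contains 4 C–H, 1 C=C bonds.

ΔH ≈ −146 kJ

Bonds broken (reactants):
  C≡C: 1 × 808 = 808
  C–H: 2 × 403 = 806
  H–H: 1 × 451 = 451
  Σ(broken) = 2065 kJ
Bonds formed (products):
  C–H: 4 × 403 = 1612
  C=C: 1 × 599 = 599
  Σ(formed) = 2211 kJ
ΔH = Σ(broken) − Σ(formed) = 2065 − 2211 = −146 kJ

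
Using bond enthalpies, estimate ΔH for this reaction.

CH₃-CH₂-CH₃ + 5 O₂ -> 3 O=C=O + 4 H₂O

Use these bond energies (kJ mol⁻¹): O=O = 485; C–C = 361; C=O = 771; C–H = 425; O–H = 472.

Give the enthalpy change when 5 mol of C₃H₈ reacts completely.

ΔH = −9275 kJ

Bonds broken (reactants):
  C–C: 2 × 361 = 722
  C–H: 8 × 425 = 3400
  O=O: 5 × 485 = 2425
  Σ(broken) = 6547 kJ
Bonds formed (products):
  C=O: 6 × 771 = 4626
  O–H: 8 × 472 = 3776
  Σ(formed) = 8402 kJ
ΔH = Σ(broken) − Σ(formed) = 6547 − 8402 = −1855 kJ
For 5× the reaction as written: 5 × (−1855) = −9275 kJ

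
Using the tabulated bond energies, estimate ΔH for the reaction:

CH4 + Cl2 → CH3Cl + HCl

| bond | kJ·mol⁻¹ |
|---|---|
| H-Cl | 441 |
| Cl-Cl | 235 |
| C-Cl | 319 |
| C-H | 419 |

Bonds broken (reactants):
  C-H: 4 × 419 = 1676
  Cl-Cl: 1 × 235 = 235
  Σ(broken) = 1911 kJ
Bonds formed (products):
  C-Cl: 1 × 319 = 319
  C-H: 3 × 419 = 1257
  H-Cl: 1 × 441 = 441
  Σ(formed) = 2017 kJ
ΔH = Σ(broken) − Σ(formed) = 1911 − 2017 = −106 kJ

ΔH ≈ −106 kJ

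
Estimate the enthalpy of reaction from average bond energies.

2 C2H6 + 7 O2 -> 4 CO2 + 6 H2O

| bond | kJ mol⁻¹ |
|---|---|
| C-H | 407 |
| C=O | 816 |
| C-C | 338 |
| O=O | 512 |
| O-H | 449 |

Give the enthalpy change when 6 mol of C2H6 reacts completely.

Bonds broken (reactants):
  C-C: 2 × 338 = 676
  C-H: 12 × 407 = 4884
  O=O: 7 × 512 = 3584
  Σ(broken) = 9144 kJ
Bonds formed (products):
  C=O: 8 × 816 = 6528
  O-H: 12 × 449 = 5388
  Σ(formed) = 11916 kJ
ΔH = Σ(broken) − Σ(formed) = 9144 − 11916 = −2772 kJ
For 3× the reaction as written: 3 × (−2772) = −8316 kJ

ΔH = −8316 kJ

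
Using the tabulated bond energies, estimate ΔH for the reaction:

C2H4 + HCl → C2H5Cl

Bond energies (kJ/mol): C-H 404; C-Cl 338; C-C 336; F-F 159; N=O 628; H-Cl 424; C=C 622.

ΔH ≈ −32 kJ

Bonds broken (reactants):
  C-H: 4 × 404 = 1616
  C=C: 1 × 622 = 622
  H-Cl: 1 × 424 = 424
  Σ(broken) = 2662 kJ
Bonds formed (products):
  C-C: 1 × 336 = 336
  C-Cl: 1 × 338 = 338
  C-H: 5 × 404 = 2020
  Σ(formed) = 2694 kJ
ΔH = Σ(broken) − Σ(formed) = 2662 − 2694 = −32 kJ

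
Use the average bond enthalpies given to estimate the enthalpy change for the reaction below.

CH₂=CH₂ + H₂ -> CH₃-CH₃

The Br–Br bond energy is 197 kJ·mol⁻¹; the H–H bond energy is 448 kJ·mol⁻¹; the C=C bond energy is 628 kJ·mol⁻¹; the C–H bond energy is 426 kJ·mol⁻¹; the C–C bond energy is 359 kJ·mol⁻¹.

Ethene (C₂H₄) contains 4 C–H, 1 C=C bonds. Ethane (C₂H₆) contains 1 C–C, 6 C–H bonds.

Bonds broken (reactants):
  C–H: 4 × 426 = 1704
  C=C: 1 × 628 = 628
  H–H: 1 × 448 = 448
  Σ(broken) = 2780 kJ
Bonds formed (products):
  C–C: 1 × 359 = 359
  C–H: 6 × 426 = 2556
  Σ(formed) = 2915 kJ
ΔH = Σ(broken) − Σ(formed) = 2780 − 2915 = −135 kJ

ΔH ≈ −135 kJ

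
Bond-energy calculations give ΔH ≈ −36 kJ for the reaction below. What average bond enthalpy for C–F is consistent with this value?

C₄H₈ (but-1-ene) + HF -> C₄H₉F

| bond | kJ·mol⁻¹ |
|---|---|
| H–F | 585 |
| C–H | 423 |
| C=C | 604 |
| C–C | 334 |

D(C–F) ≈ 468 kJ/mol

Let D be the C–F bond energy.
Σ(broken) = 2×334 + 8×423 + 1×604 + 1×585 = 5241
Σ(formed) = 3×334 + 1×D + 9×423 = 4809 + D
ΔH = Σ(broken) − Σ(formed) = (5241) − (4809 + D) = +432 − D
Setting this equal to −36 kJ gives D = 468 kJ/mol.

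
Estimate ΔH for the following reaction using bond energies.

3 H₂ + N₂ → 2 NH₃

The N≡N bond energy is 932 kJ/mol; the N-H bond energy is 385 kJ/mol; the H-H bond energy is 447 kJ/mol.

ΔH ≈ −37 kJ

Bonds broken (reactants):
  H-H: 3 × 447 = 1341
  N≡N: 1 × 932 = 932
  Σ(broken) = 2273 kJ
Bonds formed (products):
  N-H: 6 × 385 = 2310
  Σ(formed) = 2310 kJ
ΔH = Σ(broken) − Σ(formed) = 2273 − 2310 = −37 kJ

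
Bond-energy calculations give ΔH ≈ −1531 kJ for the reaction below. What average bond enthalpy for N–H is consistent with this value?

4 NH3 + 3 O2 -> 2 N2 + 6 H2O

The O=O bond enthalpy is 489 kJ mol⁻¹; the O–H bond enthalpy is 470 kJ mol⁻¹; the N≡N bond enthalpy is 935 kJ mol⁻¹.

D(N–H) ≈ 376 kJ/mol

Let D be the N–H bond energy.
Σ(broken) = 12×D + 3×489 = 1467 + 12D
Σ(formed) = 2×935 + 12×470 = 7510
ΔH = Σ(broken) − Σ(formed) = (1467 + 12D) − (7510) = −6043 + 12D
Setting this equal to −1531 kJ gives 12D = 4512, so D = 376 kJ/mol.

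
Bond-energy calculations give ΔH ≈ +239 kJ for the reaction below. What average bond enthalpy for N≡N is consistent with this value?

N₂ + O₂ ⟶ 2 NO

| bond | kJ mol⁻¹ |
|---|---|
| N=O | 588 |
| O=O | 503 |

Let D be the N≡N bond energy.
Σ(broken) = 1×D + 1×503 = 503 + D
Σ(formed) = 2×588 = 1176
ΔH = Σ(broken) − Σ(formed) = (503 + D) − (1176) = −673 + D
Setting this equal to +239 kJ gives D = 912 kJ/mol.

D(N≡N) ≈ 912 kJ/mol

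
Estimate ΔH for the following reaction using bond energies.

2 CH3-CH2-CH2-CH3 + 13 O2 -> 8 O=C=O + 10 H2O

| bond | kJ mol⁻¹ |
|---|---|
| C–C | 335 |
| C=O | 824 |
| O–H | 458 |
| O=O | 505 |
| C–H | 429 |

Bonds broken (reactants):
  C–C: 6 × 335 = 2010
  C–H: 20 × 429 = 8580
  O=O: 13 × 505 = 6565
  Σ(broken) = 17155 kJ
Bonds formed (products):
  C=O: 16 × 824 = 13184
  O–H: 20 × 458 = 9160
  Σ(formed) = 22344 kJ
ΔH = Σ(broken) − Σ(formed) = 17155 − 22344 = −5189 kJ

ΔH ≈ −5189 kJ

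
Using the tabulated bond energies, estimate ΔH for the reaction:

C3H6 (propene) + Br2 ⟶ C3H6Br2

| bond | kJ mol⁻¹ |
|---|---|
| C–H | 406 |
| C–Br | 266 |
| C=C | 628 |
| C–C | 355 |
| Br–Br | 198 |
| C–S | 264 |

ΔH ≈ −61 kJ

Bonds broken (reactants):
  Br–Br: 1 × 198 = 198
  C–C: 1 × 355 = 355
  C–H: 6 × 406 = 2436
  C=C: 1 × 628 = 628
  Σ(broken) = 3617 kJ
Bonds formed (products):
  C–Br: 2 × 266 = 532
  C–C: 2 × 355 = 710
  C–H: 6 × 406 = 2436
  Σ(formed) = 3678 kJ
ΔH = Σ(broken) − Σ(formed) = 3617 − 3678 = −61 kJ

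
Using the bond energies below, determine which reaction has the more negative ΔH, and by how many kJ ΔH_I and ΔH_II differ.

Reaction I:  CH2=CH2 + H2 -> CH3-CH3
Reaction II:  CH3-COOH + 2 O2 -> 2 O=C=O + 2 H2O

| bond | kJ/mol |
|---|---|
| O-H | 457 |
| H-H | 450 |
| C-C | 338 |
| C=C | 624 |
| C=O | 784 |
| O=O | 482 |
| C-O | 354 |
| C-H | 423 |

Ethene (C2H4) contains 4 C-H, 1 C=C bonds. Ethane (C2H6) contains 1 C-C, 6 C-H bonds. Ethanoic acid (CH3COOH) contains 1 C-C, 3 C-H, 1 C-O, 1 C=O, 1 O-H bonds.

Reaction II, by 688 kJ

Reaction I:
  Bonds broken (reactants):
    C-H: 4 × 423 = 1692
    C=C: 1 × 624 = 624
    H-H: 1 × 450 = 450
    Σ(broken) = 2766 kJ
  Bonds formed (products):
    C-C: 1 × 338 = 338
    C-H: 6 × 423 = 2538
    Σ(formed) = 2876 kJ
  ΔH_I = 2766 − 2876 = −110 kJ
Reaction II:
  Bonds broken (reactants):
    C-C: 1 × 338 = 338
    C-H: 3 × 423 = 1269
    C-O: 1 × 354 = 354
    C=O: 1 × 784 = 784
    O-H: 1 × 457 = 457
    O=O: 2 × 482 = 964
    Σ(broken) = 4166 kJ
  Bonds formed (products):
    C=O: 4 × 784 = 3136
    O-H: 4 × 457 = 1828
    Σ(formed) = 4964 kJ
  ΔH_II = 4166 − 4964 = −798 kJ
ΔH_I − ΔH_II = +688 kJ, so reaction II has the more negative ΔH; |ΔH_I − ΔH_II| = 688 kJ.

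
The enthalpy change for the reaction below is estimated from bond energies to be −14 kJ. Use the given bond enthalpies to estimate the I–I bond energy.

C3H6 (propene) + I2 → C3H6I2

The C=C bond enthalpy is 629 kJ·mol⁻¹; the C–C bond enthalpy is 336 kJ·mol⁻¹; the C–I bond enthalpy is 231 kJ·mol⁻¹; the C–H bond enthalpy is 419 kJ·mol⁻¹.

Let D be the I–I bond energy.
Σ(broken) = 1×336 + 6×419 + 1×629 + 1×D = 3479 + D
Σ(formed) = 2×336 + 6×419 + 2×231 = 3648
ΔH = Σ(broken) − Σ(formed) = (3479 + D) − (3648) = −169 + D
Setting this equal to −14 kJ gives D = 155 kJ/mol.

D(I–I) ≈ 155 kJ/mol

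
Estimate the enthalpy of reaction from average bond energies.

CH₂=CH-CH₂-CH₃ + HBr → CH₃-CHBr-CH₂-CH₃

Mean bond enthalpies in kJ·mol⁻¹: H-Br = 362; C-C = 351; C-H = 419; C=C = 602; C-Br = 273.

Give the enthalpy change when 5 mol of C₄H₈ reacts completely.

ΔH = −395 kJ

Bonds broken (reactants):
  C-C: 2 × 351 = 702
  C-H: 8 × 419 = 3352
  C=C: 1 × 602 = 602
  H-Br: 1 × 362 = 362
  Σ(broken) = 5018 kJ
Bonds formed (products):
  C-Br: 1 × 273 = 273
  C-C: 3 × 351 = 1053
  C-H: 9 × 419 = 3771
  Σ(formed) = 5097 kJ
ΔH = Σ(broken) − Σ(formed) = 5018 − 5097 = −79 kJ
For 5× the reaction as written: 5 × (−79) = −395 kJ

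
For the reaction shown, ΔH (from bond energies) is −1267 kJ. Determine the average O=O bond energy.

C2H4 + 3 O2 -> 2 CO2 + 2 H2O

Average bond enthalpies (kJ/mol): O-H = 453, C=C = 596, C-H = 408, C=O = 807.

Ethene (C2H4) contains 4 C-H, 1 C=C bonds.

D(O=O) ≈ 515 kJ/mol

Let D be the O=O bond energy.
Σ(broken) = 4×408 + 1×596 + 3×D = 2228 + 3D
Σ(formed) = 4×807 + 4×453 = 5040
ΔH = Σ(broken) − Σ(formed) = (2228 + 3D) − (5040) = −2812 + 3D
Setting this equal to −1267 kJ gives 3D = 1545, so D = 515 kJ/mol.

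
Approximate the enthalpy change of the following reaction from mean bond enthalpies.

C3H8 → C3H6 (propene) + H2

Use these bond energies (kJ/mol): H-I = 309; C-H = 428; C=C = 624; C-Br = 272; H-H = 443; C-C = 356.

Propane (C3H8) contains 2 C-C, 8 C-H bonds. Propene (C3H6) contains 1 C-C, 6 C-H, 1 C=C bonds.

ΔH ≈ +145 kJ

Bonds broken (reactants):
  C-C: 2 × 356 = 712
  C-H: 8 × 428 = 3424
  Σ(broken) = 4136 kJ
Bonds formed (products):
  C-C: 1 × 356 = 356
  C-H: 6 × 428 = 2568
  C=C: 1 × 624 = 624
  H-H: 1 × 443 = 443
  Σ(formed) = 3991 kJ
ΔH = Σ(broken) − Σ(formed) = 4136 − 3991 = +145 kJ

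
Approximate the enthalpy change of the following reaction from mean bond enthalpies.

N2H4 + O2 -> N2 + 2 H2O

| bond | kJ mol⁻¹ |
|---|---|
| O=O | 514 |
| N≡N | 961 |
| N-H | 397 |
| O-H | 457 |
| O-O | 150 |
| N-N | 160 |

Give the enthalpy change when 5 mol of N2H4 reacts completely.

ΔH = −2635 kJ

Bonds broken (reactants):
  N-H: 4 × 397 = 1588
  N-N: 1 × 160 = 160
  O=O: 1 × 514 = 514
  Σ(broken) = 2262 kJ
Bonds formed (products):
  N≡N: 1 × 961 = 961
  O-H: 4 × 457 = 1828
  Σ(formed) = 2789 kJ
ΔH = Σ(broken) − Σ(formed) = 2262 − 2789 = −527 kJ
For 5× the reaction as written: 5 × (−527) = −2635 kJ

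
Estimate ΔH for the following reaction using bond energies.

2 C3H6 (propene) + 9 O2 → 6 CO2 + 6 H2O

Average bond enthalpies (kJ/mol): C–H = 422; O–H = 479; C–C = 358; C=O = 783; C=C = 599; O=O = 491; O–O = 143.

Bonds broken (reactants):
  C–C: 2 × 358 = 716
  C–H: 12 × 422 = 5064
  C=C: 2 × 599 = 1198
  O=O: 9 × 491 = 4419
  Σ(broken) = 11397 kJ
Bonds formed (products):
  C=O: 12 × 783 = 9396
  O–H: 12 × 479 = 5748
  Σ(formed) = 15144 kJ
ΔH = Σ(broken) − Σ(formed) = 11397 − 15144 = −3747 kJ

ΔH ≈ −3747 kJ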